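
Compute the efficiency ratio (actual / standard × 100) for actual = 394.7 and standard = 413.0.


Efficiency = (actual / standard) × 100
= (394.7 / 413.0) × 100
= 95.6%


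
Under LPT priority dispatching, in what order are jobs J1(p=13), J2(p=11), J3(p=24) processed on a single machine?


LPT: sort by longest processing time first
  J3: p=24
  J1: p=13
  J2: p=11
Order: J3 → J1 → J2


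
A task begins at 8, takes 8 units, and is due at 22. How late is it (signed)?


Completion = 8 + 8 = 16
Lateness = C - d = 16 - 22
= -6


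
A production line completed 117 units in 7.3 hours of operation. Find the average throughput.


Throughput = units / time
= 117 / 7.3
= 16.0 units/hour


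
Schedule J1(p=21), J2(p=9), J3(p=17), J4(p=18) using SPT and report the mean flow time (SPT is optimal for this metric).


SPT order: J2 → J3 → J4 → J1
Completion times:
  J2: C=9
  J3: C=26
  J4: C=44
  J1: C=65
Sum = 144, n = 4
Mean flow = 144/4
= 36.00


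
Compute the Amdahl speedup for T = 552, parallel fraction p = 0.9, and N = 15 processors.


Amdahl's law: T_p = T × ((1-p) + p/N)
= 552 × ((1-0.9) + 0.9/15)
= 552 × (0.10 + 0.0600)
= 552 × 0.1600
= 88.32
Speedup = 552/88.32
= 6.25×


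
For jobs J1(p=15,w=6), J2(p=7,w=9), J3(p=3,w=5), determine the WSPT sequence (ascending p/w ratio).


WSPT (Smith's rule): sort by p/w ascending
  J3: p/w = 3/5 = 0.600
  J2: p/w = 7/9 = 0.778
  J1: p/w = 15/6 = 2.500
Order: J3 → J2 → J1


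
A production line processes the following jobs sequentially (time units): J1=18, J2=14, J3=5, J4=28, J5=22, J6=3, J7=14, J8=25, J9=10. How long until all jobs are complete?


Sequential makespan: sum all processing times
= 18 + 14 + 5 + 28 + 22 + 3 + 14 + 25 + 10
= 139 time units


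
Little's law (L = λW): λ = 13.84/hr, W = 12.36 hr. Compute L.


Little's law: L = λ × W
= 13.84 × 12.36
= 171.06


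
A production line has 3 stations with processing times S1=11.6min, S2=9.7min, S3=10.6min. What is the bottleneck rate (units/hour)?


Bottleneck = longest station time
Station times: [11.6, 9.7, 10.6]
Max = 11.6 min
Rate = 60 / 11.6
= 5.17 units/hour (bottleneck: 11.6min)


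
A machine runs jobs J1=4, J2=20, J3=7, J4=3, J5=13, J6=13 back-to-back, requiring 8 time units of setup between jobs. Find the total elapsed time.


Makespan = Σ processing + (n-1) × setup
= (4 + 20 + 7 + 3 + 13 + 13) + (6-1)×8
= 60 + 40
= 100 time units


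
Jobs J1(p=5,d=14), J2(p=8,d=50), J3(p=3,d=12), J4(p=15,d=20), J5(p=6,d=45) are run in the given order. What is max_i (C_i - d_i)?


Lateness per job (L = C - d):
  J1: C=5, d=14, L=-9
  J2: C=13, d=50, L=-37
  J3: C=16, d=12, L=4
  J4: C=31, d=20, L=11
  J5: C=37, d=45, L=-8
Lmax = max(-9, -37, 4, 11, -8)
= 11


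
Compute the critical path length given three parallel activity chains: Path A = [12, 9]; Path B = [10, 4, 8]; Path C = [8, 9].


Path A: 12 + 9 = 21
Path B: 10 + 4 + 8 = 22
Path C: 8 + 9 = 17
Critical path = longest = max(21, 22, 17)
= 22 (Path B)


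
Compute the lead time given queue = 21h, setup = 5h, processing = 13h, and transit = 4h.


Lead time = queue + setup + processing + transit
= 21 + 5 + 13 + 4
= 43 hours


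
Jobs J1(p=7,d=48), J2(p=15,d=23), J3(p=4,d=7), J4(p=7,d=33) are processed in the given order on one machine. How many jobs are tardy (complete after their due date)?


Completion vs due date:
  J1: C=7, d=48 → on time
  J2: C=22, d=23 → on time
  J3: C=26, d=7 → TARDY
  J4: C=33, d=33 → on time
Tardy jobs: J3
Count = 1


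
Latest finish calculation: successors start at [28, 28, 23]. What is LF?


LF = min of all successor start times
Successors start at: [28, 28, 23]
LF = min(28, 28, 23)
= 23


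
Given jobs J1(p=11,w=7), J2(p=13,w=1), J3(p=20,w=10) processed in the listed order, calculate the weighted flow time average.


Completion times:
  J1: C=11, w×C=7×11=77
  J2: C=24, w×C=1×24=24
  J3: C=44, w×C=10×44=440
Sum w×C = 541
Sum w = 18
Weighted avg = 541/18
= 30.06


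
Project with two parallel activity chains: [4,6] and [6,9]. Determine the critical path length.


Path A: 4 + 6 = 10
Path B: 6 + 9 = 15
Critical path = longest = max(10, 15)
= 15 (Path B)


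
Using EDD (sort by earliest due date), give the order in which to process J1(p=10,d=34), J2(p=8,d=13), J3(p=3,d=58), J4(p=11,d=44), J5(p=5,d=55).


EDD: sort by earliest due date
  J2: d=13, p=8
  J1: d=34, p=10
  J4: d=44, p=11
  J5: d=55, p=5
  J3: d=58, p=3
Order: J2 → J1 → J4 → J5 → J3


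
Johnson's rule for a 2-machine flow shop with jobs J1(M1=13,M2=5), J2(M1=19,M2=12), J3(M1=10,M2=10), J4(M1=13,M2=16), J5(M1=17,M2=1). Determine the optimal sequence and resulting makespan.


Johnson's rule:
Group 1 (M1≤M2, sort by M1): ['J3', 'J4']
Group 2 (M1>M2, sort desc M2): ['J2', 'J1', 'J5']
Sequence: J3 → J4 → J2 → J1 → J5
Makespan calculation:
  J3: M1 done=10, M2 done=20
  J4: M1 done=23, M2 done=39
  J2: M1 done=42, M2 done=54
  J1: M1 done=55, M2 done=60
  J5: M1 done=72, M2 done=73
= Sequence: J3 → J4 → J2 → J1 → J5, Makespan: 73


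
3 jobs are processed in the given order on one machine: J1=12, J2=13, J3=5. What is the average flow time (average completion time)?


Completion times:
  J1: completes at 12
  J2: completes at 25
  J3: completes at 30
Sum = 67
Average = 67/3
= 22.33


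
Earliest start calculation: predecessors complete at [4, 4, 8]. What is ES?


ES = max of all predecessor completion times
Predecessors: [4, 4, 8]
ES = max(4, 4, 8)
= 8


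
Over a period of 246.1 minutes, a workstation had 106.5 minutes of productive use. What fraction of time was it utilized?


Utilization = busy / total × 100
= 106.5 / 246.1 × 100
= 43.3%


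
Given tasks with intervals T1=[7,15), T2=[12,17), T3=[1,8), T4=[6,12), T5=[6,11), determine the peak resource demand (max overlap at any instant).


Check each time point for overlaps:
  t=7: 4 tasks active (T1, T3, T4, T5)
Max concurrent = 4


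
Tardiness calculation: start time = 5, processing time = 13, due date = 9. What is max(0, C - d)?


Completion = start + processing = 5 + 13 = 18
Tardiness = max(0, C - d) = max(0, 18 - 9)
= max(0, 9)
= 9


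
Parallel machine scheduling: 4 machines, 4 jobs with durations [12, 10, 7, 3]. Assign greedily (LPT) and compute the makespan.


Jobs (LPT sorted): [12, 10, 7, 3]
Machines: 4
  J=12 → Machine 1 (load: 0+12=12)
  J=10 → Machine 2 (load: 0+10=10)
  J=7 → Machine 3 (load: 0+7=7)
  J=3 → Machine 4 (load: 0+3=3)
Machine loads: [12, 10, 7, 3]
Makespan = max = 12 time units


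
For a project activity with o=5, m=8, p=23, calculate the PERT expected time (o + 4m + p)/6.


te = (o + 4m + p) / 6
= (5 + 4×8 + 23) / 6
= (5 + 32 + 23) / 6
= 60 / 6
= 10.00


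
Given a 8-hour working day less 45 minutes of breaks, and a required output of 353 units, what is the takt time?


Available = 8×60 - 45 = 435 min
Takt time = 435 / 353
= 1.23 min/unit


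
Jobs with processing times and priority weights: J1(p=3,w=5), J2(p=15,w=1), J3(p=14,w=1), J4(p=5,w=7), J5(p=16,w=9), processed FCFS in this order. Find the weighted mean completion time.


Completion times:
  J1: C=3, w×C=5×3=15
  J2: C=18, w×C=1×18=18
  J3: C=32, w×C=1×32=32
  J4: C=37, w×C=7×37=259
  J5: C=53, w×C=9×53=477
Sum w×C = 801
Sum w = 23
Weighted avg = 801/23
= 34.83


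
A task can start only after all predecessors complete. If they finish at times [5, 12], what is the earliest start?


ES = max of all predecessor completion times
Predecessors: [5, 12]
ES = max(5, 12)
= 12


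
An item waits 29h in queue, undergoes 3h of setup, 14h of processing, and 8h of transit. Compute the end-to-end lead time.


Lead time = queue + setup + processing + transit
= 29 + 3 + 14 + 8
= 54 hours


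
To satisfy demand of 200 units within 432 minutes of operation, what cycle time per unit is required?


Cycle time = available time / demand
= 432 / 200
= 2.16 min/unit


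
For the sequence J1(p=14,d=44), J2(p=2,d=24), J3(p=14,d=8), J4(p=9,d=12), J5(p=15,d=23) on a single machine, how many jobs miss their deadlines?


Completion vs due date:
  J1: C=14, d=44 → on time
  J2: C=16, d=24 → on time
  J3: C=30, d=8 → TARDY
  J4: C=39, d=12 → TARDY
  J5: C=54, d=23 → TARDY
Tardy jobs: J3, J4, J5
Count = 3


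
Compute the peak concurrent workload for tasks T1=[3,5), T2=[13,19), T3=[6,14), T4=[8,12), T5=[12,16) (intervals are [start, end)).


Check each time point for overlaps:
  t=13: 3 tasks active (T2, T3, T5)
Max concurrent = 3


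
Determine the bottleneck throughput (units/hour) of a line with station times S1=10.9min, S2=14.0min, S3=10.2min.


Bottleneck = longest station time
Station times: [10.9, 14.0, 10.2]
Max = 14.0 min
Rate = 60 / 14.0
= 4.29 units/hour (bottleneck: 14.0min)


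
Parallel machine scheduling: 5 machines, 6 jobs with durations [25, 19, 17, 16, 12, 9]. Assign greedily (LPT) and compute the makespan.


Jobs (LPT sorted): [25, 19, 17, 16, 12, 9]
Machines: 5
  J=25 → Machine 1 (load: 0+25=25)
  J=19 → Machine 2 (load: 0+19=19)
  J=17 → Machine 3 (load: 0+17=17)
  J=16 → Machine 4 (load: 0+16=16)
  J=12 → Machine 5 (load: 0+12=12)
  J=9 → Machine 5 (load: 12+9=21)
Machine loads: [25, 19, 17, 16, 21]
Makespan = max = 25 time units


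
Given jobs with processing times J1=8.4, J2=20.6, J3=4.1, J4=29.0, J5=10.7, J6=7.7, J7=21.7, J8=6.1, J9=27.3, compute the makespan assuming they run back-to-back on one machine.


Sequential makespan: sum all processing times
= 8.4 + 20.6 + 4.1 + 29.0 + 10.7 + 7.7 + 21.7 + 6.1 + 27.3
= 135.6 time units


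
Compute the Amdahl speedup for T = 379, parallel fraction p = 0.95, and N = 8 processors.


Amdahl's law: T_p = T × ((1-p) + p/N)
= 379 × ((1-0.95) + 0.95/8)
= 379 × (0.05 + 0.1187)
= 379 × 0.1688
= 63.96
Speedup = 379/63.96
= 5.93×


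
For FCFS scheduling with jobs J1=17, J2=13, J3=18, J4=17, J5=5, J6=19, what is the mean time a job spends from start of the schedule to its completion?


Completion times:
  J1: completes at 17
  J2: completes at 30
  J3: completes at 48
  J4: completes at 65
  J5: completes at 70
  J6: completes at 89
Sum = 319
Average = 319/6
= 53.17


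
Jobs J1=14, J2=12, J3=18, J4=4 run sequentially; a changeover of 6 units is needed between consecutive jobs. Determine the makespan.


Makespan = Σ processing + (n-1) × setup
= (14 + 12 + 18 + 4) + (4-1)×6
= 48 + 18
= 66 time units


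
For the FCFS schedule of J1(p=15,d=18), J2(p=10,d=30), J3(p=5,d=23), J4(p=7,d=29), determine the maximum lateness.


Lateness per job (L = C - d):
  J1: C=15, d=18, L=-3
  J2: C=25, d=30, L=-5
  J3: C=30, d=23, L=7
  J4: C=37, d=29, L=8
Lmax = max(-3, -5, 7, 8)
= 8


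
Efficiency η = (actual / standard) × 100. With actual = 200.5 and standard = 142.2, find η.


Efficiency = (actual / standard) × 100
= (200.5 / 142.2) × 100
= 141.0%


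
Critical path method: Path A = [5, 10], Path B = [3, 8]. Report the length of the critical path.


Path A: 5 + 10 = 15
Path B: 3 + 8 = 11
Critical path = longest = max(15, 11)
= 15 (Path A)


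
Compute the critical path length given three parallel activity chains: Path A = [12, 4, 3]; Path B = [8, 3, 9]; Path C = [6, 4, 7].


Path A: 12 + 4 + 3 = 19
Path B: 8 + 3 + 9 = 20
Path C: 6 + 4 + 7 = 17
Critical path = longest = max(19, 20, 17)
= 20 (Path B)


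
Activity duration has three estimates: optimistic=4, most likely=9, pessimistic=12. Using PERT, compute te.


te = (o + 4m + p) / 6
= (4 + 4×9 + 12) / 6
= (4 + 36 + 12) / 6
= 52 / 6
= 8.67


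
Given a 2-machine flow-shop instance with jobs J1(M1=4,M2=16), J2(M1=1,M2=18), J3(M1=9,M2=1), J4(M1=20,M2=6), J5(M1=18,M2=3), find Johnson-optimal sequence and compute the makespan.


Johnson's rule:
Group 1 (M1≤M2, sort by M1): ['J2', 'J1']
Group 2 (M1>M2, sort desc M2): ['J4', 'J5', 'J3']
Sequence: J2 → J1 → J4 → J5 → J3
Makespan calculation:
  J2: M1 done=1, M2 done=19
  J1: M1 done=5, M2 done=35
  J4: M1 done=25, M2 done=41
  J5: M1 done=43, M2 done=46
  J3: M1 done=52, M2 done=53
= Sequence: J2 → J1 → J4 → J5 → J3, Makespan: 53


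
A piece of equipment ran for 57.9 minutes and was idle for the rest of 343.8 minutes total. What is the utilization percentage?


Utilization = busy / total × 100
= 57.9 / 343.8 × 100
= 16.8%


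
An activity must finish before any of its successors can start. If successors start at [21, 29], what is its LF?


LF = min of all successor start times
Successors start at: [21, 29]
LF = min(21, 29)
= 21


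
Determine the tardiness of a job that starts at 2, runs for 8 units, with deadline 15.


Completion = start + processing = 2 + 8 = 10
Tardiness = max(0, C - d) = max(0, 10 - 15)
= max(0, -5)
= 0


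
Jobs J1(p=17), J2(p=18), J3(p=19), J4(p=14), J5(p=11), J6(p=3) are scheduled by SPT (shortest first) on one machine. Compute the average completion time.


SPT order: J6 → J5 → J4 → J1 → J2 → J3
Completion times:
  J6: C=3
  J5: C=14
  J4: C=28
  J1: C=45
  J2: C=63
  J3: C=82
Sum = 235, n = 6
Mean flow = 235/6
= 39.17


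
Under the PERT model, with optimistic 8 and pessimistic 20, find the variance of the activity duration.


σ² = ((p - o) / 6)² = (p - o)² / 36
= (20 - 8)² / 36
= 12² / 36
= 144 / 36
= 4.0000


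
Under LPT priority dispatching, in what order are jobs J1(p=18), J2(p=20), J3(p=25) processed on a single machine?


LPT: sort by longest processing time first
  J3: p=25
  J2: p=20
  J1: p=18
Order: J3 → J2 → J1


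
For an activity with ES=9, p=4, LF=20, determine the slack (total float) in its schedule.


EF = ES + duration = 9 + 4 = 13
LS = LF - duration = 20 - 4 = 16
Total Float = LF - EF = 20 - 13
(or LS - ES = 16 - 9)
= 7


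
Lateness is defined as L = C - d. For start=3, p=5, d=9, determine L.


Completion = 3 + 5 = 8
Lateness = C - d = 8 - 9
= -1


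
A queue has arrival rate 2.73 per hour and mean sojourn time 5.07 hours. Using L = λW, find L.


Little's law: L = λ × W
= 2.73 × 5.07
= 13.84


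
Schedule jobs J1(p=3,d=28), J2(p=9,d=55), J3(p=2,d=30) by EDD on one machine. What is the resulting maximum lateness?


EDD order: J1 → J3 → J2
Completion and lateness:
  J1: C=3, d=28, L=3-28=-25
  J3: C=5, d=30, L=5-30=-25
  J2: C=14, d=55, L=14-55=-41
Lmax = max(-25, -25, -41)
= -25


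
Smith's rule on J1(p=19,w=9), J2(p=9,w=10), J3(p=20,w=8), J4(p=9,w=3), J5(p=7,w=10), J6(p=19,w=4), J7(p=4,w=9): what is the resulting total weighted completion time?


WSPT order (by p/w): J7 → J5 → J2 → J1 → J3 → J4 → J6
  J7: C=4, w·C=9×4=36
  J5: C=11, w·C=10×11=110
  J2: C=20, w·C=10×20=200
  J1: C=39, w·C=9×39=351
  J3: C=59, w·C=8×59=472
  J4: C=68, w·C=3×68=204
  J6: C=87, w·C=4×87=348
Σ w·C = 1721
= 1721


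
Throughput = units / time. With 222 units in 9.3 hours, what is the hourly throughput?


Throughput = units / time
= 222 / 9.3
= 23.9 units/hour


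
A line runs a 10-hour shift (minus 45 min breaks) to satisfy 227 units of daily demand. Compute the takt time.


Available = 10×60 - 45 = 555 min
Takt time = 555 / 227
= 2.44 min/unit


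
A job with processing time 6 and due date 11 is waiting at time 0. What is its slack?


Slack = due - current_time - processing
= 11 - 0 - 6
= 5


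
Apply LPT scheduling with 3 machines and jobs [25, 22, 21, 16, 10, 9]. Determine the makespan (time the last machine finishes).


Jobs (LPT sorted): [25, 22, 21, 16, 10, 9]
Machines: 3
  J=25 → Machine 1 (load: 0+25=25)
  J=22 → Machine 2 (load: 0+22=22)
  J=21 → Machine 3 (load: 0+21=21)
  J=16 → Machine 3 (load: 21+16=37)
  J=10 → Machine 2 (load: 22+10=32)
  J=9 → Machine 1 (load: 25+9=34)
Machine loads: [34, 32, 37]
Makespan = max = 37 time units


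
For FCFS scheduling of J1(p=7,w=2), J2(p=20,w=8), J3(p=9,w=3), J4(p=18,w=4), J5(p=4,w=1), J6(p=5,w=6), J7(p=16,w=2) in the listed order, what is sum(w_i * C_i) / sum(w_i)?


Completion times:
  J1: C=7, w×C=2×7=14
  J2: C=27, w×C=8×27=216
  J3: C=36, w×C=3×36=108
  J4: C=54, w×C=4×54=216
  J5: C=58, w×C=1×58=58
  J6: C=63, w×C=6×63=378
  J7: C=79, w×C=2×79=158
Sum w×C = 1148
Sum w = 26
Weighted avg = 1148/26
= 44.15


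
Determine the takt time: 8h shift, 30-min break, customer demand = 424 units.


Available = 8×60 - 30 = 450 min
Takt time = 450 / 424
= 1.06 min/unit


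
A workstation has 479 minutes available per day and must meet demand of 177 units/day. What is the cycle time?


Cycle time = available time / demand
= 479 / 177
= 2.71 min/unit


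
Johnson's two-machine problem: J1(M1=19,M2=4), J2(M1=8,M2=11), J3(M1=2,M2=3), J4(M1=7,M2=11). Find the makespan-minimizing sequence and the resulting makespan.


Johnson's rule:
Group 1 (M1≤M2, sort by M1): ['J3', 'J4', 'J2']
Group 2 (M1>M2, sort desc M2): ['J1']
Sequence: J3 → J4 → J2 → J1
Makespan calculation:
  J3: M1 done=2, M2 done=5
  J4: M1 done=9, M2 done=20
  J2: M1 done=17, M2 done=31
  J1: M1 done=36, M2 done=40
= Sequence: J3 → J4 → J2 → J1, Makespan: 40


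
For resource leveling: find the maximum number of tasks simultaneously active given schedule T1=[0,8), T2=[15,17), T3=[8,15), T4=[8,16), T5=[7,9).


Check each time point for overlaps:
  t=8: 3 tasks active (T3, T4, T5)
Max concurrent = 3


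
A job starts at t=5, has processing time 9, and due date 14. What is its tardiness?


Completion = start + processing = 5 + 9 = 14
Tardiness = max(0, C - d) = max(0, 14 - 14)
= max(0, 0)
= 0


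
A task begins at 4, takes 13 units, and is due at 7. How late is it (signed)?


Completion = 4 + 13 = 17
Lateness = C - d = 17 - 7
= 10


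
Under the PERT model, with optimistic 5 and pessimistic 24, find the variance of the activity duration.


σ² = ((p - o) / 6)² = (p - o)² / 36
= (24 - 5)² / 36
= 19² / 36
= 361 / 36
= 10.0278


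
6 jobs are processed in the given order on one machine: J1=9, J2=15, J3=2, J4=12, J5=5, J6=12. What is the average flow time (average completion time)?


Completion times:
  J1: completes at 9
  J2: completes at 24
  J3: completes at 26
  J4: completes at 38
  J5: completes at 43
  J6: completes at 55
Sum = 195
Average = 195/6
= 32.50


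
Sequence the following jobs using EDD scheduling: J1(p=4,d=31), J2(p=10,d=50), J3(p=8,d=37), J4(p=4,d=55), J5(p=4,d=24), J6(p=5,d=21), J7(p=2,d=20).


EDD: sort by earliest due date
  J7: d=20, p=2
  J6: d=21, p=5
  J5: d=24, p=4
  J1: d=31, p=4
  J3: d=37, p=8
  J2: d=50, p=10
  J4: d=55, p=4
Order: J7 → J6 → J5 → J1 → J3 → J2 → J4


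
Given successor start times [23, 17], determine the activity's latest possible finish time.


LF = min of all successor start times
Successors start at: [23, 17]
LF = min(23, 17)
= 17


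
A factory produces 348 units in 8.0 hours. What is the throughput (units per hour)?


Throughput = units / time
= 348 / 8.0
= 43.5 units/hour


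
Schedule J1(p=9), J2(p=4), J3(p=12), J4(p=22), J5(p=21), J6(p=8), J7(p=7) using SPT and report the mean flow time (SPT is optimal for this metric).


SPT order: J2 → J7 → J6 → J1 → J3 → J5 → J4
Completion times:
  J2: C=4
  J7: C=11
  J6: C=19
  J1: C=28
  J3: C=40
  J5: C=61
  J4: C=83
Sum = 246, n = 7
Mean flow = 246/7
= 35.14


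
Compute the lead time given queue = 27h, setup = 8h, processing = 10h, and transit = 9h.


Lead time = queue + setup + processing + transit
= 27 + 8 + 10 + 9
= 54 hours


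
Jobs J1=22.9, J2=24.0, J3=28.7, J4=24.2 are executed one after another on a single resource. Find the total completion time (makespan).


Sequential makespan: sum all processing times
= 22.9 + 24.0 + 28.7 + 24.2
= 99.8 time units


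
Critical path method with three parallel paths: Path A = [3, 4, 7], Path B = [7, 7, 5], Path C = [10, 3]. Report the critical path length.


Path A: 3 + 4 + 7 = 14
Path B: 7 + 7 + 5 = 19
Path C: 10 + 3 = 13
Critical path = longest = max(14, 19, 13)
= 19 (Path B)


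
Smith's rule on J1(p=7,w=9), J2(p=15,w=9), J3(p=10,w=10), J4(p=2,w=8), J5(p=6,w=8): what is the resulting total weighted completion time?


WSPT order (by p/w): J4 → J5 → J1 → J3 → J2
  J4: C=2, w·C=8×2=16
  J5: C=8, w·C=8×8=64
  J1: C=15, w·C=9×15=135
  J3: C=25, w·C=10×25=250
  J2: C=40, w·C=9×40=360
Σ w·C = 825
= 825


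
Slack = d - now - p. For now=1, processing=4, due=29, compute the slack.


Slack = due - current_time - processing
= 29 - 1 - 4
= 24


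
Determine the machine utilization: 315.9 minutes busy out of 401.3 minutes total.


Utilization = busy / total × 100
= 315.9 / 401.3 × 100
= 78.7%


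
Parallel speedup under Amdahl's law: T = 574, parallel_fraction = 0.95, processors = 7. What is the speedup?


Amdahl's law: T_p = T × ((1-p) + p/N)
= 574 × ((1-0.95) + 0.95/7)
= 574 × (0.05 + 0.1357)
= 574 × 0.1857
= 106.60
Speedup = 574/106.60
= 5.38×


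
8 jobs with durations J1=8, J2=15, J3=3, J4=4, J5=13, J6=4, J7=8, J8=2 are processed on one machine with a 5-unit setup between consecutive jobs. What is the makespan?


Makespan = Σ processing + (n-1) × setup
= (8 + 15 + 3 + 4 + 13 + 4 + 8 + 2) + (8-1)×5
= 57 + 35
= 92 time units


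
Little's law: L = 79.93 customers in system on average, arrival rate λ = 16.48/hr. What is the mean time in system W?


Little's law: L = λW → W = L / λ
= 79.93 / 16.48
= 4.85 hours


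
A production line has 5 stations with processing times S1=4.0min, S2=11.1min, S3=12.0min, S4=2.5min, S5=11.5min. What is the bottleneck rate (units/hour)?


Bottleneck = longest station time
Station times: [4.0, 11.1, 12.0, 2.5, 11.5]
Max = 12.0 min
Rate = 60 / 12.0
= 5.00 units/hour (bottleneck: 12.0min)


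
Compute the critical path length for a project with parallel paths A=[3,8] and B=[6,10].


Path A: 3 + 8 = 11
Path B: 6 + 10 = 16
Critical path = longest = max(11, 16)
= 16 (Path B)


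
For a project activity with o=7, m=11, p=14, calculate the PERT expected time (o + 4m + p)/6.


te = (o + 4m + p) / 6
= (7 + 4×11 + 14) / 6
= (7 + 44 + 14) / 6
= 65 / 6
= 10.83


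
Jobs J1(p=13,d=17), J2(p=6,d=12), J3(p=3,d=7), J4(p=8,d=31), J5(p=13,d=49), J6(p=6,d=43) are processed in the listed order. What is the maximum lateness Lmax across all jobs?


Lateness per job (L = C - d):
  J1: C=13, d=17, L=-4
  J2: C=19, d=12, L=7
  J3: C=22, d=7, L=15
  J4: C=30, d=31, L=-1
  J5: C=43, d=49, L=-6
  J6: C=49, d=43, L=6
Lmax = max(-4, 7, 15, -1, -6, 6)
= 15


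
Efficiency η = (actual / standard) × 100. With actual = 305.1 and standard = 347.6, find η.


Efficiency = (actual / standard) × 100
= (305.1 / 347.6) × 100
= 87.8%


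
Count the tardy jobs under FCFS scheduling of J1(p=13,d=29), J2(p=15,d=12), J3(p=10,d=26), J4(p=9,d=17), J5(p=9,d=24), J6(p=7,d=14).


Completion vs due date:
  J1: C=13, d=29 → on time
  J2: C=28, d=12 → TARDY
  J3: C=38, d=26 → TARDY
  J4: C=47, d=17 → TARDY
  J5: C=56, d=24 → TARDY
  J6: C=63, d=14 → TARDY
Tardy jobs: J2, J3, J4, J5, J6
Count = 5


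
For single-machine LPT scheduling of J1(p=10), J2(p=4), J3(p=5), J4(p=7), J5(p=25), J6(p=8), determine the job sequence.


LPT: sort by longest processing time first
  J5: p=25
  J1: p=10
  J6: p=8
  J4: p=7
  J3: p=5
  J2: p=4
Order: J5 → J1 → J6 → J4 → J3 → J2


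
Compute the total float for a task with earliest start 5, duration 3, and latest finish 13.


EF = ES + duration = 5 + 3 = 8
LS = LF - duration = 13 - 3 = 10
Total Float = LF - EF = 13 - 8
(or LS - ES = 10 - 5)
= 5


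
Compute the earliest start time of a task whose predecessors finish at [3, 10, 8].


ES = max of all predecessor completion times
Predecessors: [3, 10, 8]
ES = max(3, 10, 8)
= 10


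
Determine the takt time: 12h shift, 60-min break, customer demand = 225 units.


Available = 12×60 - 60 = 660 min
Takt time = 660 / 225
= 2.93 min/unit


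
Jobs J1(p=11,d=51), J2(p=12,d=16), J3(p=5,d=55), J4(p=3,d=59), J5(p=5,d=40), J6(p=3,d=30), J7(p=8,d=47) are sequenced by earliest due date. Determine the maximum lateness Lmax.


EDD order: J2 → J6 → J5 → J7 → J1 → J3 → J4
Completion and lateness:
  J2: C=12, d=16, L=12-16=-4
  J6: C=15, d=30, L=15-30=-15
  J5: C=20, d=40, L=20-40=-20
  J7: C=28, d=47, L=28-47=-19
  J1: C=39, d=51, L=39-51=-12
  J3: C=44, d=55, L=44-55=-11
  J4: C=47, d=59, L=47-59=-12
Lmax = max(-4, -15, -20, -19, -12, -11, -12)
= -4


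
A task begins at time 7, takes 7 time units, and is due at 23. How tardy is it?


Completion = start + processing = 7 + 7 = 14
Tardiness = max(0, C - d) = max(0, 14 - 23)
= max(0, -9)
= 0


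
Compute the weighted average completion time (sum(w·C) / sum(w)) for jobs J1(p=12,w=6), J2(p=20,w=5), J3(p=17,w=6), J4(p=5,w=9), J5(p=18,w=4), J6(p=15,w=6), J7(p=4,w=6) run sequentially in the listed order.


Completion times:
  J1: C=12, w×C=6×12=72
  J2: C=32, w×C=5×32=160
  J3: C=49, w×C=6×49=294
  J4: C=54, w×C=9×54=486
  J5: C=72, w×C=4×72=288
  J6: C=87, w×C=6×87=522
  J7: C=91, w×C=6×91=546
Sum w×C = 2368
Sum w = 42
Weighted avg = 2368/42
= 56.38


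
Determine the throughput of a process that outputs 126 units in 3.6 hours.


Throughput = units / time
= 126 / 3.6
= 35.0 units/hour


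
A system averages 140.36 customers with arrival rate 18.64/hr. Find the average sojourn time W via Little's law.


Little's law: L = λW → W = L / λ
= 140.36 / 18.64
= 7.53 hours


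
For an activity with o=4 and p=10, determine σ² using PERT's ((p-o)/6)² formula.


σ² = ((p - o) / 6)² = (p - o)² / 36
= (10 - 4)² / 36
= 6² / 36
= 36 / 36
= 1.0000


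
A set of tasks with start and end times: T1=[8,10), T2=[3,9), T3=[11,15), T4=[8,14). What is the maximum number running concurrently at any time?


Check each time point for overlaps:
  t=8: 3 tasks active (T1, T2, T4)
Max concurrent = 3


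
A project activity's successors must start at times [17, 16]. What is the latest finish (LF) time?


LF = min of all successor start times
Successors start at: [17, 16]
LF = min(17, 16)
= 16


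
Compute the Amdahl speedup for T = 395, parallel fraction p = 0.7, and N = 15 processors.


Amdahl's law: T_p = T × ((1-p) + p/N)
= 395 × ((1-0.7) + 0.7/15)
= 395 × (0.30 + 0.0467)
= 395 × 0.3467
= 136.93
Speedup = 395/136.93
= 2.88×


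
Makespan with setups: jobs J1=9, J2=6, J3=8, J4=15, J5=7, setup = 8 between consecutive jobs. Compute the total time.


Makespan = Σ processing + (n-1) × setup
= (9 + 6 + 8 + 15 + 7) + (5-1)×8
= 45 + 32
= 77 time units


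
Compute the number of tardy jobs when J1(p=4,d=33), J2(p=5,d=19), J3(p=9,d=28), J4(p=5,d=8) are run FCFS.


Completion vs due date:
  J1: C=4, d=33 → on time
  J2: C=9, d=19 → on time
  J3: C=18, d=28 → on time
  J4: C=23, d=8 → TARDY
Tardy jobs: J4
Count = 1


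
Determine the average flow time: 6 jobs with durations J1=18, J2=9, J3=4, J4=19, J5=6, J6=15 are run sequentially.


Completion times:
  J1: completes at 18
  J2: completes at 27
  J3: completes at 31
  J4: completes at 50
  J5: completes at 56
  J6: completes at 71
Sum = 253
Average = 253/6
= 42.17


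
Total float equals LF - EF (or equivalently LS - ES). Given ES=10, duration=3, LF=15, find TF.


EF = ES + duration = 10 + 3 = 13
LS = LF - duration = 15 - 3 = 12
Total Float = LF - EF = 15 - 13
(or LS - ES = 12 - 10)
= 2


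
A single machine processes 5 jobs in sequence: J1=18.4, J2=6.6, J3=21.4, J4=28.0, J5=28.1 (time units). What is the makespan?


Sequential makespan: sum all processing times
= 18.4 + 6.6 + 21.4 + 28.0 + 28.1
= 102.5 time units


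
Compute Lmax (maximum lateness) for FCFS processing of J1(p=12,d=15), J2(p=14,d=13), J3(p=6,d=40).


Lateness per job (L = C - d):
  J1: C=12, d=15, L=-3
  J2: C=26, d=13, L=13
  J3: C=32, d=40, L=-8
Lmax = max(-3, 13, -8)
= 13


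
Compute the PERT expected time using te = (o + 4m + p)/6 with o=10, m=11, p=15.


te = (o + 4m + p) / 6
= (10 + 4×11 + 15) / 6
= (10 + 44 + 15) / 6
= 69 / 6
= 11.50


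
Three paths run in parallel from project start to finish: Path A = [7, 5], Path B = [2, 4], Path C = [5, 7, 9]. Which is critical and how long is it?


Path A: 7 + 5 = 12
Path B: 2 + 4 = 6
Path C: 5 + 7 + 9 = 21
Critical path = longest = max(12, 6, 21)
= 21 (Path C)


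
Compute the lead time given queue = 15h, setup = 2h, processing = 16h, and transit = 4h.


Lead time = queue + setup + processing + transit
= 15 + 2 + 16 + 4
= 37 hours


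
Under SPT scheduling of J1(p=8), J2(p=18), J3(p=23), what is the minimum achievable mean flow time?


SPT order: J1 → J2 → J3
Completion times:
  J1: C=8
  J2: C=26
  J3: C=49
Sum = 83, n = 3
Mean flow = 83/3
= 27.67


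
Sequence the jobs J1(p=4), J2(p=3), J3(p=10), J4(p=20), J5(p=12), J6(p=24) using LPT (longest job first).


LPT: sort by longest processing time first
  J6: p=24
  J4: p=20
  J5: p=12
  J3: p=10
  J1: p=4
  J2: p=3
Order: J6 → J4 → J5 → J3 → J1 → J2


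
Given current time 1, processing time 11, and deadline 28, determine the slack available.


Slack = due - current_time - processing
= 28 - 1 - 11
= 16


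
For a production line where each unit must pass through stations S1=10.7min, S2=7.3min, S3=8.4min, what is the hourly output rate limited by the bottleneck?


Bottleneck = longest station time
Station times: [10.7, 7.3, 8.4]
Max = 10.7 min
Rate = 60 / 10.7
= 5.61 units/hour (bottleneck: 10.7min)


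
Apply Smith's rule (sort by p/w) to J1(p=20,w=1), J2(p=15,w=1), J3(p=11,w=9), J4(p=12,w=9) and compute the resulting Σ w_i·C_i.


WSPT order (by p/w): J3 → J4 → J2 → J1
  J3: C=11, w·C=9×11=99
  J4: C=23, w·C=9×23=207
  J2: C=38, w·C=1×38=38
  J1: C=58, w·C=1×58=58
Σ w·C = 402
= 402


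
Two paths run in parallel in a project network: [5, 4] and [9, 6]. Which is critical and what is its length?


Path A: 5 + 4 = 9
Path B: 9 + 6 = 15
Critical path = longest = max(9, 15)
= 15 (Path B)


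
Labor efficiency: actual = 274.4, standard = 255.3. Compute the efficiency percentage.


Efficiency = (actual / standard) × 100
= (274.4 / 255.3) × 100
= 107.5%


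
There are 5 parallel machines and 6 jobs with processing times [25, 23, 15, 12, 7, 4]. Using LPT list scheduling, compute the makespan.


Jobs (LPT sorted): [25, 23, 15, 12, 7, 4]
Machines: 5
  J=25 → Machine 1 (load: 0+25=25)
  J=23 → Machine 2 (load: 0+23=23)
  J=15 → Machine 3 (load: 0+15=15)
  J=12 → Machine 4 (load: 0+12=12)
  J=7 → Machine 5 (load: 0+7=7)
  J=4 → Machine 5 (load: 7+4=11)
Machine loads: [25, 23, 15, 12, 11]
Makespan = max = 25 time units


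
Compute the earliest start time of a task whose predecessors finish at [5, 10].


ES = max of all predecessor completion times
Predecessors: [5, 10]
ES = max(5, 10)
= 10


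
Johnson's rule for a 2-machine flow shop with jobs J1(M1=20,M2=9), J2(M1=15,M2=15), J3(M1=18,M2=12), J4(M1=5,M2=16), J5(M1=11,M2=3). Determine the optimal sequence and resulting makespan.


Johnson's rule:
Group 1 (M1≤M2, sort by M1): ['J4', 'J2']
Group 2 (M1>M2, sort desc M2): ['J3', 'J1', 'J5']
Sequence: J4 → J2 → J3 → J1 → J5
Makespan calculation:
  J4: M1 done=5, M2 done=21
  J2: M1 done=20, M2 done=36
  J3: M1 done=38, M2 done=50
  J1: M1 done=58, M2 done=67
  J5: M1 done=69, M2 done=72
= Sequence: J4 → J2 → J3 → J1 → J5, Makespan: 72


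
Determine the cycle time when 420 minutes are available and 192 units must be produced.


Cycle time = available time / demand
= 420 / 192
= 2.19 min/unit


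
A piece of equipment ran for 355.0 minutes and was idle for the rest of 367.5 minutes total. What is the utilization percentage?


Utilization = busy / total × 100
= 355.0 / 367.5 × 100
= 96.6%


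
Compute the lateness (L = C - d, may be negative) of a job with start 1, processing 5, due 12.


Completion = 1 + 5 = 6
Lateness = C - d = 6 - 12
= -6


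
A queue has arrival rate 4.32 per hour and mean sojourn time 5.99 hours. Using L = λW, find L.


Little's law: L = λ × W
= 4.32 × 5.99
= 25.88


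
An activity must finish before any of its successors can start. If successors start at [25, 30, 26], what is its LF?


LF = min of all successor start times
Successors start at: [25, 30, 26]
LF = min(25, 30, 26)
= 25


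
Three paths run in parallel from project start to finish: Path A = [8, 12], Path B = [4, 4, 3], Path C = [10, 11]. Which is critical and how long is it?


Path A: 8 + 12 = 20
Path B: 4 + 4 + 3 = 11
Path C: 10 + 11 = 21
Critical path = longest = max(20, 11, 21)
= 21 (Path C)


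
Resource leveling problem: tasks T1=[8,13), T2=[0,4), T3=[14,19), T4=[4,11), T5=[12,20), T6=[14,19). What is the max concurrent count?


Check each time point for overlaps:
  t=14: 3 tasks active (T3, T5, T6)
Max concurrent = 3


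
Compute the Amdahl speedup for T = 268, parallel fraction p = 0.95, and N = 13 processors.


Amdahl's law: T_p = T × ((1-p) + p/N)
= 268 × ((1-0.95) + 0.95/13)
= 268 × (0.05 + 0.0731)
= 268 × 0.1231
= 32.98
Speedup = 268/32.98
= 8.12×


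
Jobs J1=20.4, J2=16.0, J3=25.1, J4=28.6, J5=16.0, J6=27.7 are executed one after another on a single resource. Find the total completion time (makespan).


Sequential makespan: sum all processing times
= 20.4 + 16.0 + 25.1 + 28.6 + 16.0 + 27.7
= 133.8 time units


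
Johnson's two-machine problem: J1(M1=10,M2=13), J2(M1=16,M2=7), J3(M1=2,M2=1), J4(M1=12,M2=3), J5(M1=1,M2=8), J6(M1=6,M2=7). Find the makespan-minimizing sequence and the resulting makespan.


Johnson's rule:
Group 1 (M1≤M2, sort by M1): ['J5', 'J6', 'J1']
Group 2 (M1>M2, sort desc M2): ['J2', 'J4', 'J3']
Sequence: J5 → J6 → J1 → J2 → J4 → J3
Makespan calculation:
  J5: M1 done=1, M2 done=9
  J6: M1 done=7, M2 done=16
  J1: M1 done=17, M2 done=30
  J2: M1 done=33, M2 done=40
  J4: M1 done=45, M2 done=48
  J3: M1 done=47, M2 done=49
= Sequence: J5 → J6 → J1 → J2 → J4 → J3, Makespan: 49


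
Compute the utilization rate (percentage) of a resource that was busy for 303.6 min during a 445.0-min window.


Utilization = busy / total × 100
= 303.6 / 445.0 × 100
= 68.2%


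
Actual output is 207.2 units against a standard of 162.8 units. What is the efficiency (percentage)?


Efficiency = (actual / standard) × 100
= (207.2 / 162.8) × 100
= 127.3%


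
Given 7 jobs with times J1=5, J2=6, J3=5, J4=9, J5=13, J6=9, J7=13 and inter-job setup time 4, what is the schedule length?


Makespan = Σ processing + (n-1) × setup
= (5 + 6 + 5 + 9 + 13 + 9 + 13) + (7-1)×4
= 60 + 24
= 84 time units


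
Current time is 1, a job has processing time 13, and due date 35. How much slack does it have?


Slack = due - current_time - processing
= 35 - 1 - 13
= 21


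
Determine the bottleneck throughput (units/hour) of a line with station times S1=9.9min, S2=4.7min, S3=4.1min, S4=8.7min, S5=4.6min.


Bottleneck = longest station time
Station times: [9.9, 4.7, 4.1, 8.7, 4.6]
Max = 9.9 min
Rate = 60 / 9.9
= 6.06 units/hour (bottleneck: 9.9min)


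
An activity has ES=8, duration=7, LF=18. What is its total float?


EF = ES + duration = 8 + 7 = 15
LS = LF - duration = 18 - 7 = 11
Total Float = LF - EF = 18 - 15
(or LS - ES = 11 - 8)
= 3


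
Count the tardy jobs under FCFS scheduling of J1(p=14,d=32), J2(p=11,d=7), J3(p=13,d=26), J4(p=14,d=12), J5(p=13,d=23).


Completion vs due date:
  J1: C=14, d=32 → on time
  J2: C=25, d=7 → TARDY
  J3: C=38, d=26 → TARDY
  J4: C=52, d=12 → TARDY
  J5: C=65, d=23 → TARDY
Tardy jobs: J2, J3, J4, J5
Count = 4


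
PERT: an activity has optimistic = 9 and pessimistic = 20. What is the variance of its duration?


σ² = ((p - o) / 6)² = (p - o)² / 36
= (20 - 9)² / 36
= 11² / 36
= 121 / 36
= 3.3611


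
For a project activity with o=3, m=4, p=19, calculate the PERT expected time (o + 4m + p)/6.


te = (o + 4m + p) / 6
= (3 + 4×4 + 19) / 6
= (3 + 16 + 19) / 6
= 38 / 6
= 6.33


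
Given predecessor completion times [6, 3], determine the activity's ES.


ES = max of all predecessor completion times
Predecessors: [6, 3]
ES = max(6, 3)
= 6


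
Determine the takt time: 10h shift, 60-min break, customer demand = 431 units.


Available = 10×60 - 60 = 540 min
Takt time = 540 / 431
= 1.25 min/unit


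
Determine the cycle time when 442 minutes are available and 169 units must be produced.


Cycle time = available time / demand
= 442 / 169
= 2.62 min/unit


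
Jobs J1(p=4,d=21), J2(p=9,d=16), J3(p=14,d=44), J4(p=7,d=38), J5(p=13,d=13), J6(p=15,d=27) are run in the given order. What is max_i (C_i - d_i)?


Lateness per job (L = C - d):
  J1: C=4, d=21, L=-17
  J2: C=13, d=16, L=-3
  J3: C=27, d=44, L=-17
  J4: C=34, d=38, L=-4
  J5: C=47, d=13, L=34
  J6: C=62, d=27, L=35
Lmax = max(-17, -3, -17, -4, 34, 35)
= 35


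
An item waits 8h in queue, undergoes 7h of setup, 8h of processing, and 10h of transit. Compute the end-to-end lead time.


Lead time = queue + setup + processing + transit
= 8 + 7 + 8 + 10
= 33 hours


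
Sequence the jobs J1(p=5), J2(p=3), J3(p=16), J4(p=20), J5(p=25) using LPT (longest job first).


LPT: sort by longest processing time first
  J5: p=25
  J4: p=20
  J3: p=16
  J1: p=5
  J2: p=3
Order: J5 → J4 → J3 → J1 → J2


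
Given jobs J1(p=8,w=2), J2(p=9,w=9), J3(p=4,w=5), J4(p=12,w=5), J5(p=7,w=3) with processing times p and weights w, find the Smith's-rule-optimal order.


WSPT (Smith's rule): sort by p/w ascending
  J3: p/w = 4/5 = 0.800
  J2: p/w = 9/9 = 1.000
  J5: p/w = 7/3 = 2.333
  J4: p/w = 12/5 = 2.400
  J1: p/w = 8/2 = 4.000
Order: J3 → J2 → J5 → J4 → J1


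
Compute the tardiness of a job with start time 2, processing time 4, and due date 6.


Completion = start + processing = 2 + 4 = 6
Tardiness = max(0, C - d) = max(0, 6 - 6)
= max(0, 0)
= 0


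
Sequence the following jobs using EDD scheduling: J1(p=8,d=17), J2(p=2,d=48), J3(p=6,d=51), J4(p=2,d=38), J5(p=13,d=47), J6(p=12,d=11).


EDD: sort by earliest due date
  J6: d=11, p=12
  J1: d=17, p=8
  J4: d=38, p=2
  J5: d=47, p=13
  J2: d=48, p=2
  J3: d=51, p=6
Order: J6 → J1 → J4 → J5 → J2 → J3


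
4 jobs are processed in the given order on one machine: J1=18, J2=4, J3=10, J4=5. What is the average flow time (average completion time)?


Completion times:
  J1: completes at 18
  J2: completes at 22
  J3: completes at 32
  J4: completes at 37
Sum = 109
Average = 109/4
= 27.25


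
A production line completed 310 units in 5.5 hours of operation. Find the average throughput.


Throughput = units / time
= 310 / 5.5
= 56.4 units/hour


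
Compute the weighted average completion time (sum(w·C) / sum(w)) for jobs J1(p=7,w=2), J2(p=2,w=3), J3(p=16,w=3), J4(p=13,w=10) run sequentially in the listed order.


Completion times:
  J1: C=7, w×C=2×7=14
  J2: C=9, w×C=3×9=27
  J3: C=25, w×C=3×25=75
  J4: C=38, w×C=10×38=380
Sum w×C = 496
Sum w = 18
Weighted avg = 496/18
= 27.56


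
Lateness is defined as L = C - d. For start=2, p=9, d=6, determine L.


Completion = 2 + 9 = 11
Lateness = C - d = 11 - 6
= 5


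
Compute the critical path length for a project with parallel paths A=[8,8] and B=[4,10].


Path A: 8 + 8 = 16
Path B: 4 + 10 = 14
Critical path = longest = max(16, 14)
= 16 (Path A)


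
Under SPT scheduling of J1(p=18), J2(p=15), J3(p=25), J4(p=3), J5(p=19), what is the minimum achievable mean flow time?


SPT order: J4 → J2 → J1 → J5 → J3
Completion times:
  J4: C=3
  J2: C=18
  J1: C=36
  J5: C=55
  J3: C=80
Sum = 192, n = 5
Mean flow = 192/5
= 38.40


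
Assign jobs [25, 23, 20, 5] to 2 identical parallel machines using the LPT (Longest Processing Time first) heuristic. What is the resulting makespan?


Jobs (LPT sorted): [25, 23, 20, 5]
Machines: 2
  J=25 → Machine 1 (load: 0+25=25)
  J=23 → Machine 2 (load: 0+23=23)
  J=20 → Machine 2 (load: 23+20=43)
  J=5 → Machine 1 (load: 25+5=30)
Machine loads: [30, 43]
Makespan = max = 43 time units
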